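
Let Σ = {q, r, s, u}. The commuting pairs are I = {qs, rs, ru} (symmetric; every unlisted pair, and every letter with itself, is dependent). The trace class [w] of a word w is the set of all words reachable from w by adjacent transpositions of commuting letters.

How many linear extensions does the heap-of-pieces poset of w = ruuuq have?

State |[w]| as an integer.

piece 0:r — minimal
piece 1:u — minimal
piece 2:u rests on {1:u}
piece 3:u rests on {2:u}
piece 4:q rests on {0:r, 3:u}
minimal pieces: {0:r, 1:u}
ways to finish when only these pieces remain (= sum over removing one remaining piece with nothing left below it):
  1 left: {4}→1
  2 left: {0,4}→1  {3,4}→1
  3 left: {0,3,4}→2  {2,3,4}→1
  placing 0:r first → 1 extensions
  placing 1:u first → 3 extensions
total linear extensions = 4

4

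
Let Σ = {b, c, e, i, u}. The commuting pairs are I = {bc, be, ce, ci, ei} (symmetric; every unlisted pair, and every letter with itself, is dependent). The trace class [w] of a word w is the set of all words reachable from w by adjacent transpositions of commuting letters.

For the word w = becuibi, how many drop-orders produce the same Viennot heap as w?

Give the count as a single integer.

#0=b has no predecessor
#1=e has no predecessor
#2=c has no predecessor
#3=u depends on [0:b, 1:e, 2:c]
#4=i depends on [3:u]
#5=b depends on [4:i]
#6=i depends on [5:b]
sources: [0:b, 1:e, 2:c]
N(rest) = Σ N(rest − s) over sources s of rest; N(one piece) = 1:
  size 1 → [6]=1
  size 2 → [5,6]=1
  size 3 → [4,5,6]=1
  size 4 → [3,4,5,6]=1
  size 5 → [0,3,4,5,6]=1  [1,3,4,5,6]=1  [2,3,4,5,6]=1
  first=0(b) contributes 2
  first=1(e) contributes 2
  first=2(c) contributes 2
|[w]| = 6

6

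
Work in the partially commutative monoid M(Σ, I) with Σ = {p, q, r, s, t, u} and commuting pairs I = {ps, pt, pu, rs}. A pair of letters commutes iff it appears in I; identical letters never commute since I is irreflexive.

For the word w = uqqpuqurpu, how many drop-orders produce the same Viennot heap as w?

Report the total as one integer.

drop 0:u onto floor
drop 1:q onto {0:u}
drop 2:q onto {1:q}
drop 3:p onto {2:q}
drop 4:u onto {2:q}
drop 5:q onto {3:p, 4:u}
drop 6:u onto {5:q}
drop 7:r onto {6:u}
drop 8:p onto {7:r}
drop 9:u onto {7:r}
ground layer = {0:u}
drop-orders for the pieces not yet dropped (sum over which currently-grounded one goes next):
  1 to go: {8} 1  {9} 1
  2 to go: {8,9} 2
  3 to go: {7,8,9} 2
  4 to go: {6,7,8,9} 2
  5 to go: {5,6,7,8,9} 2
  6 to go: {3,5,6,7,8,9} 2  {4,5,6,7,8,9} 2
  7 to go: {3,4,5,6,7,8,9} 4
  8 to go: {2,3,4,5,6,7,8,9} 4
  if 0:u drops first: 4 orders

4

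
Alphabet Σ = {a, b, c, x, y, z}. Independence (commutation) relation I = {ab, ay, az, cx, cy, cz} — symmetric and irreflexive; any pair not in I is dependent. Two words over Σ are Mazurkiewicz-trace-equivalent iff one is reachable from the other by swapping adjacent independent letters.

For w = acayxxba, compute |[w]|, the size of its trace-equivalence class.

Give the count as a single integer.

0(a) covers ∅
1(c) covers 0:a
2(a) covers 1:c
3(y) covers ∅
4(x) covers 2:a, 3:y
5(x) covers 4:x
6(b) covers 5:x
7(a) covers 5:x
floor of heap: 0:a, 3:y
completions by unplaced set U, small U first (add the entries for U minus each lowest piece of U):
  |U|=1: {6}:1  {7}:1
  |U|=2: {6,7}:2
  |U|=3: {5,6,7}:2
  |U|=4: {4,5,6,7}:2
  |U|=5: {2,4,5,6,7}:2  {3,4,5,6,7}:2
  |U|=6: {1,2,4,5,6,7}:2  {2,3,4,5,6,7}:4
  start at 0(a): 6
  start at 3(y): 2
sum over floor = 8

8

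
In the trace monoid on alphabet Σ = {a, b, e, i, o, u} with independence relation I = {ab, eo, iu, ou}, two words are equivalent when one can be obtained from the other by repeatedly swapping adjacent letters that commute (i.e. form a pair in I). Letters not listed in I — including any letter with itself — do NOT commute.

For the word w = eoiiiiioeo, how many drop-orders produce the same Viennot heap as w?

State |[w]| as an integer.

drop 0:e onto floor
drop 1:o onto floor
drop 2:i onto {0:e, 1:o}
drop 3:i onto {2:i}
drop 4:i onto {3:i}
drop 5:i onto {4:i}
drop 6:i onto {5:i}
drop 7:o onto {6:i}
drop 8:e onto {6:i}
drop 9:o onto {7:o}
ground layer = {0:e, 1:o}
drop-orders for the pieces not yet dropped (sum over which currently-grounded one goes next):
  1 to go: {8} 1  {9} 1
  2 to go: {7,9} 1  {8,9} 2
  3 to go: {7,8,9} 3
  4 to go: {6,7,8,9} 3
  5 to go: {5,6,7,8,9} 3
  6 to go: {4,5,6,7,8,9} 3
  7 to go: {3,4,5,6,7,8,9} 3
  8 to go: {2,3,4,5,6,7,8,9} 3
  if 0:e drops first: 3 orders
  if 1:o drops first: 3 orders
heap linearizations: 6

6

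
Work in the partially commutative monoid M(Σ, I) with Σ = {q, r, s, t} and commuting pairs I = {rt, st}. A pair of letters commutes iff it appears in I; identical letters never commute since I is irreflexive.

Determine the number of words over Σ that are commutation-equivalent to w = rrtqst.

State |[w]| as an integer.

#0=r has no predecessor
#1=r depends on [0:r]
#2=t has no predecessor
#3=q depends on [1:r, 2:t]
#4=s depends on [3:q]
#5=t depends on [3:q]
sources: [0:r, 2:t]
N(rest) = Σ N(rest − s) over sources s of rest; N(one piece) = 1:
  size 1 → [4]=1  [5]=1
  size 2 → [4,5]=2
  size 3 → [3,4,5]=2
  size 4 → [1,3,4,5]=2  [2,3,4,5]=2
  first=0(r) contributes 4
  first=2(t) contributes 2
|[w]| = 6

6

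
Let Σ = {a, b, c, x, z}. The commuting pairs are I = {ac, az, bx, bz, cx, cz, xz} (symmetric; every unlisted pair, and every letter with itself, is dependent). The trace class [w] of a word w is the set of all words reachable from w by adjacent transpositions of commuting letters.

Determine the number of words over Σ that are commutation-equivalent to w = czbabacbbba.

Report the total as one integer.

22

0(c) covers ∅
1(z) covers ∅
2(b) covers 0:c
3(a) covers 2:b
4(b) covers 3:a
5(a) covers 4:b
6(c) covers 4:b
7(b) covers 5:a, 6:c
8(b) covers 7:b
9(b) covers 8:b
10(a) covers 9:b
floor of heap: 0:c, 1:z
completions by unplaced set U, small U first (add the entries for U minus each lowest piece of U):
  |U|=1: {1}:1  {10}:1
  |U|=2: {1,10}:2  {9,10}:1
  |U|=3: {1,9,10}:3  {8,9,10}:1
  |U|=4: {1,8,9,10}:4  {7,8,9,10}:1
  |U|=5: {1,7,8,9,10}:5  {5,7,8,9,10}:1  {6,7,8,9,10}:1
  |U|=6: {1,5,7,8,9,10}:6  {1,6,7,8,9,10}:6  {5,6,7,8,9,10}:2
  |U|=7: {1,5,6,7,8,9,10}:14  {4,5,6,7,8,9,10}:2
  |U|=8: {1,4,5,6,7,8,9,10}:16  {3,4,5,6,7,8,9,10}:2
  |U|=9: {1,3,4,5,6,7,8,9,10}:18  {2,3,4,5,6,7,8,9,10}:2
  start at 0(c): 20
  start at 1(z): 2
sum over floor = 22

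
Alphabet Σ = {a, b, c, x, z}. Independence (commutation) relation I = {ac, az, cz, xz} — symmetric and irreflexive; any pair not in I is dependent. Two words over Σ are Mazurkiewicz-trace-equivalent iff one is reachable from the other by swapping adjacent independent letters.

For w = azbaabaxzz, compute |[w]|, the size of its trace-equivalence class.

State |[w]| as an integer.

12

drop 0:a onto floor
drop 1:z onto floor
drop 2:b onto {0:a, 1:z}
drop 3:a onto {2:b}
drop 4:a onto {3:a}
drop 5:b onto {4:a}
drop 6:a onto {5:b}
drop 7:x onto {6:a}
drop 8:z onto {5:b}
drop 9:z onto {8:z}
ground layer = {0:a, 1:z}
drop-orders for the pieces not yet dropped (sum over which currently-grounded one goes next):
  1 to go: {7} 1  {9} 1
  2 to go: {6,7} 1  {7,9} 2  {8,9} 1
  3 to go: {6,7,9} 3  {7,8,9} 3
  4 to go: {6,7,8,9} 6
  5 to go: {5,6,7,8,9} 6
  6 to go: {4,5,6,7,8,9} 6
  7 to go: {3,4,5,6,7,8,9} 6
  8 to go: {2,3,4,5,6,7,8,9} 6
  if 0:a drops first: 6 orders
  if 1:z drops first: 6 orders
heap linearizations: 12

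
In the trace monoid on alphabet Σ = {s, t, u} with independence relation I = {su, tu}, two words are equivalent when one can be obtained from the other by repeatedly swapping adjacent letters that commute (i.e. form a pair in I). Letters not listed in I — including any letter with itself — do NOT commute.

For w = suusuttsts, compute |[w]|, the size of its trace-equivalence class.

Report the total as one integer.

120

piece 0:s — minimal
piece 1:u — minimal
piece 2:u rests on {1:u}
piece 3:s rests on {0:s}
piece 4:u rests on {2:u}
piece 5:t rests on {3:s}
piece 6:t rests on {5:t}
piece 7:s rests on {6:t}
piece 8:t rests on {7:s}
piece 9:s rests on {8:t}
minimal pieces: {0:s, 1:u}
ways to finish when only these pieces remain (= sum over removing one remaining piece with nothing left below it):
  1 left: {4}→1  {9}→1
  2 left: {2,4}→1  {4,9}→2  {8,9}→1
  3 left: {1,2,4}→1  {2,4,9}→3  {4,8,9}→3  {7,8,9}→1
  4 left: {1,2,4,9}→4  {2,4,8,9}→6  {4,7,8,9}→4  {6,7,8,9}→1
  5 left: {1,2,4,8,9}→10  {2,4,7,8,9}→10  {4,6,7,8,9}→5  {5,6,7,8,9}→1
  6 left: {1,2,4,7,8,9}→20  {2,4,6,7,8,9}→15  {3,5,6,7,8,9}→1  {4,5,6,7,8,9}→6
  7 left: {0,3,5,6,7,8,9}→1  {1,2,4,6,7,8,9}→35  {2,4,5,6,7,8,9}→21  {3,4,5,6,7,8,9}→7
  8 left: {0,3,4,5,6,7,8,9}→8  {1,2,4,5,6,7,8,9}→56  {2,3,4,5,6,7,8,9}→28
  placing 0:s first → 84 extensions
  placing 1:u first → 36 extensions
total linear extensions = 120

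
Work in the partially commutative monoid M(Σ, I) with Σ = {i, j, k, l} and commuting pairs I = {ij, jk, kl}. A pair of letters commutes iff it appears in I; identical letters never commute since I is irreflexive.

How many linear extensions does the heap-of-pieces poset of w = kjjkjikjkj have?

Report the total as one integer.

piece 0:k — minimal
piece 1:j — minimal
piece 2:j rests on {1:j}
piece 3:k rests on {0:k}
piece 4:j rests on {2:j}
piece 5:i rests on {3:k}
piece 6:k rests on {5:i}
piece 7:j rests on {4:j}
piece 8:k rests on {6:k}
piece 9:j rests on {7:j}
minimal pieces: {0:k, 1:j}
ways to finish when only these pieces remain (= sum over removing one remaining piece with nothing left below it):
  1 left: {8}→1  {9}→1
  2 left: {6,8}→1  {7,9}→1  {8,9}→2
  3 left: {4,7,9}→1  {5,6,8}→1  {6,8,9}→3  {7,8,9}→3
  4 left: {2,4,7,9}→1  {3,5,6,8}→1  {4,7,8,9}→4  {5,6,8,9}→4  {6,7,8,9}→6
  5 left: {0,3,5,6,8}→1  {1,2,4,7,9}→1  {2,4,7,8,9}→5  {3,5,6,8,9}→5  {4,6,7,8,9}→10  {5,6,7,8,9}→10
  6 left: {0,3,5,6,8,9}→6  {1,2,4,7,8,9}→6  {2,4,6,7,8,9}→15  {3,5,6,7,8,9}→15  {4,5,6,7,8,9}→20
  7 left: {0,3,5,6,7,8,9}→21  {1,2,4,6,7,8,9}→21  {2,4,5,6,7,8,9}→35  {3,4,5,6,7,8,9}→35
  8 left: {0,3,4,5,6,7,8,9}→56  {1,2,4,5,6,7,8,9}→56  {2,3,4,5,6,7,8,9}→70
  placing 0:k first → 126 extensions
  placing 1:j first → 126 extensions
total linear extensions = 252

252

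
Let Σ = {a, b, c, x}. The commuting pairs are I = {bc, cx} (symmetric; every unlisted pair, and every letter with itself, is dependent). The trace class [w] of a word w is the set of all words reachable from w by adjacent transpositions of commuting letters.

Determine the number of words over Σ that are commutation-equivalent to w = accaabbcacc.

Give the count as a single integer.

drop 0:a onto floor
drop 1:c onto {0:a}
drop 2:c onto {1:c}
drop 3:a onto {2:c}
drop 4:a onto {3:a}
drop 5:b onto {4:a}
drop 6:b onto {5:b}
drop 7:c onto {4:a}
drop 8:a onto {6:b, 7:c}
drop 9:c onto {8:a}
drop 10:c onto {9:c}
ground layer = {0:a}
drop-orders for the pieces not yet dropped (sum over which currently-grounded one goes next):
  1 to go: {10} 1
  2 to go: {9,10} 1
  3 to go: {8,9,10} 1
  4 to go: {6,8,9,10} 1  {7,8,9,10} 1
  5 to go: {5,6,8,9,10} 1  {6,7,8,9,10} 2
  6 to go: {5,6,7,8,9,10} 3
  7 to go: {4,5,6,7,8,9,10} 3
  8 to go: {3,4,5,6,7,8,9,10} 3
  9 to go: {2,3,4,5,6,7,8,9,10} 3
  if 0:a drops first: 3 orders

3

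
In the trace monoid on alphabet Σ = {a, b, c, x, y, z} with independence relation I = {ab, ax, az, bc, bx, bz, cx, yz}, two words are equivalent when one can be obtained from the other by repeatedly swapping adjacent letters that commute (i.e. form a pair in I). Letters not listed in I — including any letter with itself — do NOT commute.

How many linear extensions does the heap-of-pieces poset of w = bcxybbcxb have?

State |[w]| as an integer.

120

piece 0:b — minimal
piece 1:c — minimal
piece 2:x — minimal
piece 3:y rests on {0:b, 1:c, 2:x}
piece 4:b rests on {3:y}
piece 5:b rests on {4:b}
piece 6:c rests on {3:y}
piece 7:x rests on {3:y}
piece 8:b rests on {5:b}
minimal pieces: {0:b, 1:c, 2:x}
ways to finish when only these pieces remain (= sum over removing one remaining piece with nothing left below it):
  1 left: {6}→1  {7}→1  {8}→1
  2 left: {5,8}→1  {6,7}→2  {6,8}→2  {7,8}→2
  3 left: {4,5,8}→1  {5,6,8}→3  {5,7,8}→3  {6,7,8}→6
  4 left: {4,5,6,8}→4  {4,5,7,8}→4  {5,6,7,8}→12
  5 left: {4,5,6,7,8}→20
  6 left: {3,4,5,6,7,8}→20
  7 left: {0,3,4,5,6,7,8}→20  {1,3,4,5,6,7,8}→20  {2,3,4,5,6,7,8}→20
  placing 0:b first → 40 extensions
  placing 1:c first → 40 extensions
  placing 2:x first → 40 extensions
total linear extensions = 120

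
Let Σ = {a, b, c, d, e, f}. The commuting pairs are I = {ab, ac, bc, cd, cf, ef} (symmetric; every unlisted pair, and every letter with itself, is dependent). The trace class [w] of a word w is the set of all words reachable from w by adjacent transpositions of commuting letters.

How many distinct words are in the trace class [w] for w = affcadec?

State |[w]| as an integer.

0(a) covers ∅
1(f) covers 0:a
2(f) covers 1:f
3(c) covers ∅
4(a) covers 2:f
5(d) covers 4:a
6(e) covers 3:c, 5:d
7(c) covers 6:e
floor of heap: 0:a, 3:c
completions by unplaced set U, small U first (add the entries for U minus each lowest piece of U):
  |U|=1: {7}:1
  |U|=2: {6,7}:1
  |U|=3: {3,6,7}:1  {5,6,7}:1
  |U|=4: {3,5,6,7}:2  {4,5,6,7}:1
  |U|=5: {2,4,5,6,7}:1  {3,4,5,6,7}:3
  |U|=6: {1,2,4,5,6,7}:1  {2,3,4,5,6,7}:4
  start at 0(a): 5
  start at 3(c): 1
sum over floor = 6

6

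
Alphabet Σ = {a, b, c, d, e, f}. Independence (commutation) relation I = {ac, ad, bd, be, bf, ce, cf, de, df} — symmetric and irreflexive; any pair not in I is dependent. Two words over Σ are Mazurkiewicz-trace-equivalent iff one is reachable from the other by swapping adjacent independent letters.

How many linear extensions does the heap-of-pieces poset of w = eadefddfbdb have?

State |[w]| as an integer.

3300

0(e) covers ∅
1(a) covers 0:e
2(d) covers ∅
3(e) covers 1:a
4(f) covers 3:e
5(d) covers 2:d
6(d) covers 5:d
7(f) covers 4:f
8(b) covers 1:a
9(d) covers 6:d
10(b) covers 8:b
floor of heap: 0:e, 2:d
completions by unplaced set U, small U first (add the entries for U minus each lowest piece of U):
  |U|=1: {7}:1  {9}:1  {10}:1
  |U|=2: {4,7}:1  {6,9}:1  {7,9}:2  {7,10}:2  {8,10}:1  {9,10}:2
  |U|=3: {3,4,7}:1  {4,7,9}:3  {4,7,10}:3  {5,6,9}:1  {6,7,9}:3  {6,9,10}:3  {7,8,10}:3  {7,9,10}:6  {8,9,10}:3
  |U|=4: {2,5,6,9}:1  {3,4,7,9}:4  {3,4,7,10}:4  {4,6,7,9}:6  {4,7,8,10}:6  {4,7,9,10}:12  {5,6,7,9}:4  {5,6,9,10}:4  {6,7,9,10}:12  {6,8,9,10}:6  {7,8,9,10}:12
  |U|=5: {2,5,6,7,9}:5  {2,5,6,9,10}:5  {3,4,6,7,9}:10  {3,4,7,8,10}:10  {3,4,7,9,10}:20  {4,5,6,7,9}:10  {4,6,7,9,10}:30  {4,7,8,9,10}:30  {5,6,7,9,10}:20  {5,6,8,9,10}:10  {6,7,8,9,10}:30
  |U|=6: {1,3,4,7,8,10}:10  {2,4,5,6,7,9}:15  {2,5,6,7,9,10}:30  {2,5,6,8,9,10}:15  {3,4,5,6,7,9}:20  {3,4,6,7,9,10}:60  {3,4,7,8,9,10}:60  {4,5,6,7,9,10}:60  {4,6,7,8,9,10}:90  {5,6,7,8,9,10}:60
  |U|=7: {0,1,3,4,7,8,10}:10  {1,3,4,7,8,9,10}:70  {2,3,4,5,6,7,9}:35  {2,4,5,6,7,9,10}:105  {2,5,6,7,8,9,10}:105  {3,4,5,6,7,9,10}:140  {3,4,6,7,8,9,10}:210  {4,5,6,7,8,9,10}:210
  |U|=8: {0,1,3,4,7,8,9,10}:80  {1,3,4,6,7,8,9,10}:280  {2,3,4,5,6,7,9,10}:280  {2,4,5,6,7,8,9,10}:420  {3,4,5,6,7,8,9,10}:560
  |U|=9: {0,1,3,4,6,7,8,9,10}:360  {1,3,4,5,6,7,8,9,10}:840  {2,3,4,5,6,7,8,9,10}:1260
  start at 0(e): 2100
  start at 2(d): 1200
sum over floor = 3300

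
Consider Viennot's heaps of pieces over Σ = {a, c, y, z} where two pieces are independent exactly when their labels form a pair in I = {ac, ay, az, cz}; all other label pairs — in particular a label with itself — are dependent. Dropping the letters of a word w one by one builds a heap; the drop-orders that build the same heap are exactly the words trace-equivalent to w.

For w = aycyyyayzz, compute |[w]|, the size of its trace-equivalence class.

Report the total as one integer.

45

0(a) covers ∅
1(y) covers ∅
2(c) covers 1:y
3(y) covers 2:c
4(y) covers 3:y
5(y) covers 4:y
6(a) covers 0:a
7(y) covers 5:y
8(z) covers 7:y
9(z) covers 8:z
floor of heap: 0:a, 1:y
completions by unplaced set U, small U first (add the entries for U minus each lowest piece of U):
  |U|=1: {6}:1  {9}:1
  |U|=2: {0,6}:1  {6,9}:2  {8,9}:1
  |U|=3: {0,6,9}:3  {6,8,9}:3  {7,8,9}:1
  |U|=4: {0,6,8,9}:6  {5,7,8,9}:1  {6,7,8,9}:4
  |U|=5: {0,6,7,8,9}:10  {4,5,7,8,9}:1  {5,6,7,8,9}:5
  |U|=6: {0,5,6,7,8,9}:15  {3,4,5,7,8,9}:1  {4,5,6,7,8,9}:6
  |U|=7: {0,4,5,6,7,8,9}:21  {2,3,4,5,7,8,9}:1  {3,4,5,6,7,8,9}:7
  |U|=8: {0,3,4,5,6,7,8,9}:28  {1,2,3,4,5,7,8,9}:1  {2,3,4,5,6,7,8,9}:8
  start at 0(a): 9
  start at 1(y): 36
sum over floor = 45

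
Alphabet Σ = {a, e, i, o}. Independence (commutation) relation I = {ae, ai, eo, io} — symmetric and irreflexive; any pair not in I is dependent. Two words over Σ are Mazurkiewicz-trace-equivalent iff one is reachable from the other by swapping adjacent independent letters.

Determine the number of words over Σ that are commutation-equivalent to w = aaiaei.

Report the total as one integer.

drop 0:a onto floor
drop 1:a onto {0:a}
drop 2:i onto floor
drop 3:a onto {1:a}
drop 4:e onto {2:i}
drop 5:i onto {4:e}
ground layer = {0:a, 2:i}
drop-orders for the pieces not yet dropped (sum over which currently-grounded one goes next):
  1 to go: {3} 1  {5} 1
  2 to go: {1,3} 1  {3,5} 2  {4,5} 1
  3 to go: {0,1,3} 1  {1,3,5} 3  {2,4,5} 1  {3,4,5} 3
  4 to go: {0,1,3,5} 4  {1,3,4,5} 6  {2,3,4,5} 4
  if 0:a drops first: 10 orders
  if 2:i drops first: 10 orders
heap linearizations: 20

20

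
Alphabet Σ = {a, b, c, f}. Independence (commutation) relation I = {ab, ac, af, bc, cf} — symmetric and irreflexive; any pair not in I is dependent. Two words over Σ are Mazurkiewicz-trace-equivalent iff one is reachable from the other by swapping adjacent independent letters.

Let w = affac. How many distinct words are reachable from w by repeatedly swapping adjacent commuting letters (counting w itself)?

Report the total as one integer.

30

drop 0:a onto floor
drop 1:f onto floor
drop 2:f onto {1:f}
drop 3:a onto {0:a}
drop 4:c onto floor
ground layer = {0:a, 1:f, 4:c}
drop-orders for the pieces not yet dropped (sum over which currently-grounded one goes next):
  1 to go: {2} 1  {3} 1  {4} 1
  2 to go: {0,3} 1  {1,2} 1  {2,3} 2  {2,4} 2  {3,4} 2
  3 to go: {0,2,3} 3  {0,3,4} 3  {1,2,3} 3  {1,2,4} 3  {2,3,4} 6
  if 0:a drops first: 12 orders
  if 1:f drops first: 12 orders
  if 4:c drops first: 6 orders
heap linearizations: 30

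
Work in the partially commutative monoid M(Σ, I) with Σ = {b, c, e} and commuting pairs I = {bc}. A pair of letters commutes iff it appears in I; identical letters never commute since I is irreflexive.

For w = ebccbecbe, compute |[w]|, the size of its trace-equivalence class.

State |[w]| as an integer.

12

drop 0:e onto floor
drop 1:b onto {0:e}
drop 2:c onto {0:e}
drop 3:c onto {2:c}
drop 4:b onto {1:b}
drop 5:e onto {3:c, 4:b}
drop 6:c onto {5:e}
drop 7:b onto {5:e}
drop 8:e onto {6:c, 7:b}
ground layer = {0:e}
drop-orders for the pieces not yet dropped (sum over which currently-grounded one goes next):
  1 to go: {8} 1
  2 to go: {6,8} 1  {7,8} 1
  3 to go: {6,7,8} 2
  4 to go: {5,6,7,8} 2
  5 to go: {3,5,6,7,8} 2  {4,5,6,7,8} 2
  6 to go: {1,4,5,6,7,8} 2  {2,3,5,6,7,8} 2  {3,4,5,6,7,8} 4
  7 to go: {1,3,4,5,6,7,8} 6  {2,3,4,5,6,7,8} 6
  if 0:e drops first: 12 orders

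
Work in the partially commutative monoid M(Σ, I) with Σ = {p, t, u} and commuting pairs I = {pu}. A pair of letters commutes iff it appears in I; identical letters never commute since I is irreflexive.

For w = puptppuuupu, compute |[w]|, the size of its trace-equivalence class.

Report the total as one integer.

105

0(p) covers ∅
1(u) covers ∅
2(p) covers 0:p
3(t) covers 1:u, 2:p
4(p) covers 3:t
5(p) covers 4:p
6(u) covers 3:t
7(u) covers 6:u
8(u) covers 7:u
9(p) covers 5:p
10(u) covers 8:u
floor of heap: 0:p, 1:u
completions by unplaced set U, small U first (add the entries for U minus each lowest piece of U):
  |U|=1: {9}:1  {10}:1
  |U|=2: {5,9}:1  {8,10}:1  {9,10}:2
  |U|=3: {4,5,9}:1  {5,9,10}:3  {7,8,10}:1  {8,9,10}:3
  |U|=4: {4,5,9,10}:4  {5,8,9,10}:6  {6,7,8,10}:1  {7,8,9,10}:4
  |U|=5: {4,5,8,9,10}:10  {5,7,8,9,10}:10  {6,7,8,9,10}:5
  |U|=6: {4,5,7,8,9,10}:20  {5,6,7,8,9,10}:15
  |U|=7: {4,5,6,7,8,9,10}:35
  |U|=8: {3,4,5,6,7,8,9,10}:35
  |U|=9: {1,3,4,5,6,7,8,9,10}:35  {2,3,4,5,6,7,8,9,10}:35
  start at 0(p): 70
  start at 1(u): 35
sum over floor = 105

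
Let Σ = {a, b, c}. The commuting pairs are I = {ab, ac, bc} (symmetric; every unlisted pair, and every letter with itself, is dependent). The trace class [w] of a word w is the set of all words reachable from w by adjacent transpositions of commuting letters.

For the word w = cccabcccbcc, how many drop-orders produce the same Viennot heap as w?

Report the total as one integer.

495

#0=c has no predecessor
#1=c depends on [0:c]
#2=c depends on [1:c]
#3=a has no predecessor
#4=b has no predecessor
#5=c depends on [2:c]
#6=c depends on [5:c]
#7=c depends on [6:c]
#8=b depends on [4:b]
#9=c depends on [7:c]
#10=c depends on [9:c]
sources: [0:c, 3:a, 4:b]
N(rest) = Σ N(rest − s) over sources s of rest; N(one piece) = 1:
  size 1 → [3]=1  [8]=1  [10]=1
  size 2 → [3,8]=2  [3,10]=2  [4,8]=1  [8,10]=2  [9,10]=1
  size 3 → [3,4,8]=3  [3,8,10]=6  [3,9,10]=3  [4,8,10]=3  [7,9,10]=1  [8,9,10]=3
  size 4 → [3,4,8,10]=12  [3,7,9,10]=4  [3,8,9,10]=12  [4,8,9,10]=6  [6,7,9,10]=1  [7,8,9,10]=4
  size 5 → [3,4,8,9,10]=30  [3,6,7,9,10]=5  [3,7,8,9,10]=20  [4,7,8,9,10]=10  [5,6,7,9,10]=1  [6,7,8,9,10]=5
  size 6 → [2,5,6,7,9,10]=1  [3,4,7,8,9,10]=60  [3,5,6,7,9,10]=6  [3,6,7,8,9,10]=30  [4,6,7,8,9,10]=15  [5,6,7,8,9,10]=6
  size 7 → [1,2,5,6,7,9,10]=1  [2,3,5,6,7,9,10]=7  [2,5,6,7,8,9,10]=7  [3,4,6,7,8,9,10]=105  [3,5,6,7,8,9,10]=42  [4,5,6,7,8,9,10]=21
  size 8 → [0,1,2,5,6,7,9,10]=1  [1,2,3,5,6,7,9,10]=8  [1,2,5,6,7,8,9,10]=8  [2,3,5,6,7,8,9,10]=56  [2,4,5,6,7,8,9,10]=28  [3,4,5,6,7,8,9,10]=168
  size 9 → [0,1,2,3,5,6,7,9,10]=9  [0,1,2,5,6,7,8,9,10]=9  [1,2,3,5,6,7,8,9,10]=72  [1,2,4,5,6,7,8,9,10]=36  [2,3,4,5,6,7,8,9,10]=252
  first=0(c) contributes 360
  first=3(a) contributes 45
  first=4(b) contributes 90
|[w]| = 495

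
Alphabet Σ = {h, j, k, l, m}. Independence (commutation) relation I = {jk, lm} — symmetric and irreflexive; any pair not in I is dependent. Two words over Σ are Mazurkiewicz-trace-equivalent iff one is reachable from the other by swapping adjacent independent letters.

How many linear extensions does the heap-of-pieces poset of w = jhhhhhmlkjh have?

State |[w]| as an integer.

piece 0:j — minimal
piece 1:h rests on {0:j}
piece 2:h rests on {1:h}
piece 3:h rests on {2:h}
piece 4:h rests on {3:h}
piece 5:h rests on {4:h}
piece 6:m rests on {5:h}
piece 7:l rests on {5:h}
piece 8:k rests on {6:m, 7:l}
piece 9:j rests on {6:m, 7:l}
piece 10:h rests on {8:k, 9:j}
minimal pieces: {0:j}
ways to finish when only these pieces remain (= sum over removing one remaining piece with nothing left below it):
  1 left: {10}→1
  2 left: {8,10}→1  {9,10}→1
  3 left: {8,9,10}→2
  4 left: {6,8,9,10}→2  {7,8,9,10}→2
  5 left: {6,7,8,9,10}→4
  6 left: {5,6,7,8,9,10}→4
  7 left: {4,5,6,7,8,9,10}→4
  8 left: {3,4,5,6,7,8,9,10}→4
  9 left: {2,3,4,5,6,7,8,9,10}→4
  placing 0:j first → 4 extensions

4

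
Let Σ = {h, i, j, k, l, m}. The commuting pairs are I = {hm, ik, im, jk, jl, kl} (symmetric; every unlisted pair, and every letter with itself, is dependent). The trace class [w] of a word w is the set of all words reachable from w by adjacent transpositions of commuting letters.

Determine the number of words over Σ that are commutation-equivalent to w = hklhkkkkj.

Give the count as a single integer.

0(h) covers ∅
1(k) covers 0:h
2(l) covers 0:h
3(h) covers 1:k, 2:l
4(k) covers 3:h
5(k) covers 4:k
6(k) covers 5:k
7(k) covers 6:k
8(j) covers 3:h
floor of heap: 0:h
completions by unplaced set U, small U first (add the entries for U minus each lowest piece of U):
  |U|=1: {7}:1  {8}:1
  |U|=2: {6,7}:1  {7,8}:2
  |U|=3: {5,6,7}:1  {6,7,8}:3
  |U|=4: {4,5,6,7}:1  {5,6,7,8}:4
  |U|=5: {4,5,6,7,8}:5
  |U|=6: {3,4,5,6,7,8}:5
  |U|=7: {1,3,4,5,6,7,8}:5  {2,3,4,5,6,7,8}:5
  start at 0(h): 10

10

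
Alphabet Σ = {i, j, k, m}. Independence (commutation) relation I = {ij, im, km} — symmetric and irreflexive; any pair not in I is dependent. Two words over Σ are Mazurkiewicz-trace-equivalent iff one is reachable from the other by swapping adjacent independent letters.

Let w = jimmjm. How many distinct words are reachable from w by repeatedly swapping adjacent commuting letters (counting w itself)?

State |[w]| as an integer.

0(j) covers ∅
1(i) covers ∅
2(m) covers 0:j
3(m) covers 2:m
4(j) covers 3:m
5(m) covers 4:j
floor of heap: 0:j, 1:i
completions by unplaced set U, small U first (add the entries for U minus each lowest piece of U):
  |U|=1: {1}:1  {5}:1
  |U|=2: {1,5}:2  {4,5}:1
  |U|=3: {1,4,5}:3  {3,4,5}:1
  |U|=4: {1,3,4,5}:4  {2,3,4,5}:1
  start at 0(j): 5
  start at 1(i): 1
sum over floor = 6

6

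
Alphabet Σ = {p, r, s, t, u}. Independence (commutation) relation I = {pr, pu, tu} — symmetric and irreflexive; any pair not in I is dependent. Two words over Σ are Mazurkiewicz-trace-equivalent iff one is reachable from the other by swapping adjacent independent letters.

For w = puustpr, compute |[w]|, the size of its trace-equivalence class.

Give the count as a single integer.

0(p) covers ∅
1(u) covers ∅
2(u) covers 1:u
3(s) covers 0:p, 2:u
4(t) covers 3:s
5(p) covers 4:t
6(r) covers 4:t
floor of heap: 0:p, 1:u
completions by unplaced set U, small U first (add the entries for U minus each lowest piece of U):
  |U|=1: {5}:1  {6}:1
  |U|=2: {5,6}:2
  |U|=3: {4,5,6}:2
  |U|=4: {3,4,5,6}:2
  |U|=5: {0,3,4,5,6}:2  {2,3,4,5,6}:2
  start at 0(p): 2
  start at 1(u): 4
sum over floor = 6

6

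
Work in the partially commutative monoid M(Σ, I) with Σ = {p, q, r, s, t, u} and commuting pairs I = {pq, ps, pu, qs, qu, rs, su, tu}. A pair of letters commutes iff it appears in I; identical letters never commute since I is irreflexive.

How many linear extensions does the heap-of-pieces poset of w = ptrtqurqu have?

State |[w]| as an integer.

6

drop 0:p onto floor
drop 1:t onto {0:p}
drop 2:r onto {1:t}
drop 3:t onto {2:r}
drop 4:q onto {3:t}
drop 5:u onto {2:r}
drop 6:r onto {4:q, 5:u}
drop 7:q onto {6:r}
drop 8:u onto {6:r}
ground layer = {0:p}
drop-orders for the pieces not yet dropped (sum over which currently-grounded one goes next):
  1 to go: {7} 1  {8} 1
  2 to go: {7,8} 2
  3 to go: {6,7,8} 2
  4 to go: {4,6,7,8} 2  {5,6,7,8} 2
  5 to go: {3,4,6,7,8} 2  {4,5,6,7,8} 4
  6 to go: {3,4,5,6,7,8} 6
  7 to go: {2,3,4,5,6,7,8} 6
  if 0:p drops first: 6 orders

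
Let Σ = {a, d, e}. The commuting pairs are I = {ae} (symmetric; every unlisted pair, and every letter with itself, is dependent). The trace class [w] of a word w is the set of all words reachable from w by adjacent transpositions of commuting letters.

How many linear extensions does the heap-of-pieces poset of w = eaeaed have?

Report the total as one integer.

10

0(e) covers ∅
1(a) covers ∅
2(e) covers 0:e
3(a) covers 1:a
4(e) covers 2:e
5(d) covers 3:a, 4:e
floor of heap: 0:e, 1:a
completions by unplaced set U, small U first (add the entries for U minus each lowest piece of U):
  |U|=1: {5}:1
  |U|=2: {3,5}:1  {4,5}:1
  |U|=3: {1,3,5}:1  {2,4,5}:1  {3,4,5}:2
  |U|=4: {0,2,4,5}:1  {1,3,4,5}:3  {2,3,4,5}:3
  start at 0(e): 6
  start at 1(a): 4
sum over floor = 10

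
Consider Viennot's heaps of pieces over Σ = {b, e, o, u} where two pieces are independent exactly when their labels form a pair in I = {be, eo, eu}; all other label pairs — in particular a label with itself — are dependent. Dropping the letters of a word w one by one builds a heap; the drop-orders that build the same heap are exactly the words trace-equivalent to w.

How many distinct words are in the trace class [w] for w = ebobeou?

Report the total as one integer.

21

piece 0:e — minimal
piece 1:b — minimal
piece 2:o rests on {1:b}
piece 3:b rests on {2:o}
piece 4:e rests on {0:e}
piece 5:o rests on {3:b}
piece 6:u rests on {5:o}
minimal pieces: {0:e, 1:b}
ways to finish when only these pieces remain (= sum over removing one remaining piece with nothing left below it):
  1 left: {4}→1  {6}→1
  2 left: {0,4}→1  {4,6}→2  {5,6}→1
  3 left: {0,4,6}→3  {3,5,6}→1  {4,5,6}→3
  4 left: {0,4,5,6}→6  {2,3,5,6}→1  {3,4,5,6}→4
  5 left: {0,3,4,5,6}→10  {1,2,3,5,6}→1  {2,3,4,5,6}→5
  placing 0:e first → 6 extensions
  placing 1:b first → 15 extensions
total linear extensions = 21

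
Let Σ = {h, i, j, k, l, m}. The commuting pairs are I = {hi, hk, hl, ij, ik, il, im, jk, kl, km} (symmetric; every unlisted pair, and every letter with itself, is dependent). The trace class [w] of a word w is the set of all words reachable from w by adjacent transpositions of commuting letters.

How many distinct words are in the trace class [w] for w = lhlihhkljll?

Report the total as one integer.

piece 0:l — minimal
piece 1:h — minimal
piece 2:l rests on {0:l}
piece 3:i — minimal
piece 4:h rests on {1:h}
piece 5:h rests on {4:h}
piece 6:k — minimal
piece 7:l rests on {2:l}
piece 8:j rests on {5:h, 7:l}
piece 9:l rests on {8:j}
piece 10:l rests on {9:l}
minimal pieces: {0:l, 1:h, 3:i, 6:k}
ways to finish when only these pieces remain (= sum over removing one remaining piece with nothing left below it):
  1 left: {3}→1  {6}→1  {10}→1
  2 left: {3,6}→2  {3,10}→2  {6,10}→2  {9,10}→1
  3 left: {3,6,10}→6  {3,9,10}→3  {6,9,10}→3  {8,9,10}→1
  4 left: {3,6,9,10}→12  {3,8,9,10}→4  {5,8,9,10}→1  {6,8,9,10}→4  {7,8,9,10}→1
  5 left: {2,7,8,9,10}→1  {3,5,8,9,10}→5  {3,6,8,9,10}→20  {3,7,8,9,10}→5  {4,5,8,9,10}→1  {5,6,8,9,10}→5  {5,7,8,9,10}→2  {6,7,8,9,10}→5
  6 left: {0,2,7,8,9,10}→1  {1,4,5,8,9,10}→1  {2,3,7,8,9,10}→6  {2,5,7,8,9,10}→3  {2,6,7,8,9,10}→6  {3,4,5,8,9,10}→6  {3,5,6,8,9,10}→30  {3,5,7,8,9,10}→12  {3,6,7,8,9,10}→30  {4,5,6,8,9,10}→6  {4,5,7,8,9,10}→3  {5,6,7,8,9,10}→12
  7 left: {0,2,3,7,8,9,10}→7  {0,2,5,7,8,9,10}→4  {0,2,6,7,8,9,10}→7  {1,3,4,5,8,9,10}→7  {1,4,5,6,8,9,10}→7  {1,4,5,7,8,9,10}→4  {2,3,5,7,8,9,10}→21  {2,3,6,7,8,9,10}→42  {2,4,5,7,8,9,10}→6  {2,5,6,7,8,9,10}→21  {3,4,5,6,8,9,10}→42  {3,4,5,7,8,9,10}→21  {3,5,6,7,8,9,10}→84  {4,5,6,7,8,9,10}→21
  8 left: {0,2,3,5,7,8,9,10}→32  {0,2,3,6,7,8,9,10}→56  {0,2,4,5,7,8,9,10}→10  {0,2,5,6,7,8,9,10}→32  {1,2,4,5,7,8,9,10}→10  {1,3,4,5,6,8,9,10}→56  {1,3,4,5,7,8,9,10}→32  {1,4,5,6,7,8,9,10}→32  {2,3,4,5,7,8,9,10}→48  {2,3,5,6,7,8,9,10}→168  {2,4,5,6,7,8,9,10}→48  {3,4,5,6,7,8,9,10}→168
  9 left: {0,1,2,4,5,7,8,9,10}→20  {0,2,3,4,5,7,8,9,10}→90  {0,2,3,5,6,7,8,9,10}→288  {0,2,4,5,6,7,8,9,10}→90  {1,2,3,4,5,7,8,9,10}→90  {1,2,4,5,6,7,8,9,10}→90  {1,3,4,5,6,7,8,9,10}→288  {2,3,4,5,6,7,8,9,10}→432
  placing 0:l first → 900 extensions
  placing 1:h first → 900 extensions
  placing 3:i first → 200 extensions
  placing 6:k first → 200 extensions
total linear extensions = 2200

2200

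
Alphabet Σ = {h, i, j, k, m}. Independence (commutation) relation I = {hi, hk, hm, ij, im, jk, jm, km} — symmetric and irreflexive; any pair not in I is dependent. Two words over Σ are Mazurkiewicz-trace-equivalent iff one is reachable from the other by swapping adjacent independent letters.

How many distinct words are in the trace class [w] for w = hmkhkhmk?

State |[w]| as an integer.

#0=h has no predecessor
#1=m has no predecessor
#2=k has no predecessor
#3=h depends on [0:h]
#4=k depends on [2:k]
#5=h depends on [3:h]
#6=m depends on [1:m]
#7=k depends on [4:k]
sources: [0:h, 1:m, 2:k]
N(rest) = Σ N(rest − s) over sources s of rest; N(one piece) = 1:
  size 1 → [5]=1  [6]=1  [7]=1
  size 2 → [1,6]=1  [3,5]=1  [4,7]=1  [5,6]=2  [5,7]=2  [6,7]=2
  size 3 → [0,3,5]=1  [1,5,6]=3  [1,6,7]=3  [2,4,7]=1  [3,5,6]=3  [3,5,7]=3  [4,5,7]=3  [4,6,7]=3  [5,6,7]=6
  size 4 → [0,3,5,6]=4  [0,3,5,7]=4  [1,3,5,6]=6  [1,4,6,7]=6  [1,5,6,7]=12  [2,4,5,7]=4  [2,4,6,7]=4  [3,4,5,7]=6  [3,5,6,7]=12  [4,5,6,7]=12
  size 5 → [0,1,3,5,6]=10  [0,3,4,5,7]=10  [0,3,5,6,7]=20  [1,2,4,6,7]=10  [1,3,5,6,7]=30  [1,4,5,6,7]=30  [2,3,4,5,7]=10  [2,4,5,6,7]=20  [3,4,5,6,7]=30
  size 6 → [0,1,3,5,6,7]=60  [0,2,3,4,5,7]=20  [0,3,4,5,6,7]=60  [1,2,4,5,6,7]=60  [1,3,4,5,6,7]=90  [2,3,4,5,6,7]=60
  first=0(h) contributes 210
  first=1(m) contributes 140
  first=2(k) contributes 210
|[w]| = 560

560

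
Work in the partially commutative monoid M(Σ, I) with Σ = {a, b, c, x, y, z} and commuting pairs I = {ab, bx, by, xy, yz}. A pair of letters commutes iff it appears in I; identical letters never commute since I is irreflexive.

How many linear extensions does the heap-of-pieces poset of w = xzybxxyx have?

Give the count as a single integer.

0(x) covers ∅
1(z) covers 0:x
2(y) covers ∅
3(b) covers 1:z
4(x) covers 1:z
5(x) covers 4:x
6(y) covers 2:y
7(x) covers 5:x
floor of heap: 0:x, 2:y
completions by unplaced set U, small U first (add the entries for U minus each lowest piece of U):
  |U|=1: {3}:1  {6}:1  {7}:1
  |U|=2: {2,6}:1  {3,6}:2  {3,7}:2  {5,7}:1  {6,7}:2
  |U|=3: {2,3,6}:3  {2,6,7}:3  {3,5,7}:3  {3,6,7}:6  {4,5,7}:1  {5,6,7}:3
  |U|=4: {2,3,6,7}:12  {2,5,6,7}:6  {3,4,5,7}:4  {3,5,6,7}:12  {4,5,6,7}:4
  |U|=5: {1,3,4,5,7}:4  {2,3,5,6,7}:30  {2,4,5,6,7}:10  {3,4,5,6,7}:20
  |U|=6: {0,1,3,4,5,7}:4  {1,3,4,5,6,7}:24  {2,3,4,5,6,7}:60
  start at 0(x): 84
  start at 2(y): 28
sum over floor = 112

112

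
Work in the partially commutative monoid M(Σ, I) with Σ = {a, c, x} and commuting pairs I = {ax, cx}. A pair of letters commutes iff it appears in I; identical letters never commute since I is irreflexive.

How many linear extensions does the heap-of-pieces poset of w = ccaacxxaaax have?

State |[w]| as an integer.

0(c) covers ∅
1(c) covers 0:c
2(a) covers 1:c
3(a) covers 2:a
4(c) covers 3:a
5(x) covers ∅
6(x) covers 5:x
7(a) covers 4:c
8(a) covers 7:a
9(a) covers 8:a
10(x) covers 6:x
floor of heap: 0:c, 5:x
completions by unplaced set U, small U first (add the entries for U minus each lowest piece of U):
  |U|=1: {9}:1  {10}:1
  |U|=2: {6,10}:1  {8,9}:1  {9,10}:2
  |U|=3: {5,6,10}:1  {6,9,10}:3  {7,8,9}:1  {8,9,10}:3
  |U|=4: {4,7,8,9}:1  {5,6,9,10}:4  {6,8,9,10}:6  {7,8,9,10}:4
  |U|=5: {3,4,7,8,9}:1  {4,7,8,9,10}:5  {5,6,8,9,10}:10  {6,7,8,9,10}:10
  |U|=6: {2,3,4,7,8,9}:1  {3,4,7,8,9,10}:6  {4,6,7,8,9,10}:15  {5,6,7,8,9,10}:20
  |U|=7: {1,2,3,4,7,8,9}:1  {2,3,4,7,8,9,10}:7  {3,4,6,7,8,9,10}:21  {4,5,6,7,8,9,10}:35
  |U|=8: {0,1,2,3,4,7,8,9}:1  {1,2,3,4,7,8,9,10}:8  {2,3,4,6,7,8,9,10}:28  {3,4,5,6,7,8,9,10}:56
  |U|=9: {0,1,2,3,4,7,8,9,10}:9  {1,2,3,4,6,7,8,9,10}:36  {2,3,4,5,6,7,8,9,10}:84
  start at 0(c): 120
  start at 5(x): 45
sum over floor = 165

165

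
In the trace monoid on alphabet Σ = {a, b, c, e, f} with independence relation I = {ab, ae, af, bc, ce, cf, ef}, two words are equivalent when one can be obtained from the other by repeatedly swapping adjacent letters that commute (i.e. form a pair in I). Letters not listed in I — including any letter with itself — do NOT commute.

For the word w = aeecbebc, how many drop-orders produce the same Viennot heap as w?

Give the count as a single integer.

56

drop 0:a onto floor
drop 1:e onto floor
drop 2:e onto {1:e}
drop 3:c onto {0:a}
drop 4:b onto {2:e}
drop 5:e onto {4:b}
drop 6:b onto {5:e}
drop 7:c onto {3:c}
ground layer = {0:a, 1:e}
drop-orders for the pieces not yet dropped (sum over which currently-grounded one goes next):
  1 to go: {6} 1  {7} 1
  2 to go: {3,7} 1  {5,6} 1  {6,7} 2
  3 to go: {0,3,7} 1  {3,6,7} 3  {4,5,6} 1  {5,6,7} 3
  4 to go: {0,3,6,7} 4  {2,4,5,6} 1  {3,5,6,7} 6  {4,5,6,7} 4
  5 to go: {0,3,5,6,7} 10  {1,2,4,5,6} 1  {2,4,5,6,7} 5  {3,4,5,6,7} 10
  6 to go: {0,3,4,5,6,7} 20  {1,2,4,5,6,7} 6  {2,3,4,5,6,7} 15
  if 0:a drops first: 21 orders
  if 1:e drops first: 35 orders
heap linearizations: 56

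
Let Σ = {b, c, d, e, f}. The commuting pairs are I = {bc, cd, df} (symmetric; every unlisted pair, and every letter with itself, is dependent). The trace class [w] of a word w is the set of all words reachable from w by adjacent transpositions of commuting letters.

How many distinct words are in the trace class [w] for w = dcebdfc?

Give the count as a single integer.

piece 0:d — minimal
piece 1:c — minimal
piece 2:e rests on {0:d, 1:c}
piece 3:b rests on {2:e}
piece 4:d rests on {3:b}
piece 5:f rests on {3:b}
piece 6:c rests on {5:f}
minimal pieces: {0:d, 1:c}
ways to finish when only these pieces remain (= sum over removing one remaining piece with nothing left below it):
  1 left: {4}→1  {6}→1
  2 left: {4,6}→2  {5,6}→1
  3 left: {4,5,6}→3
  4 left: {3,4,5,6}→3
  5 left: {2,3,4,5,6}→3
  placing 0:d first → 3 extensions
  placing 1:c first → 3 extensions
total linear extensions = 6

6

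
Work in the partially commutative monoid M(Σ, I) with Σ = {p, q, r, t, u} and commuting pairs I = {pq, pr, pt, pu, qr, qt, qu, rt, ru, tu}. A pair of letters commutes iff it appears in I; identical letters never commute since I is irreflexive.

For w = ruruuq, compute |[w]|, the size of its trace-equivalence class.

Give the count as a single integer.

0(r) covers ∅
1(u) covers ∅
2(r) covers 0:r
3(u) covers 1:u
4(u) covers 3:u
5(q) covers ∅
floor of heap: 0:r, 1:u, 5:q
completions by unplaced set U, small U first (add the entries for U minus each lowest piece of U):
  |U|=1: {2}:1  {4}:1  {5}:1
  |U|=2: {0,2}:1  {2,4}:2  {2,5}:2  {3,4}:1  {4,5}:2
  |U|=3: {0,2,4}:3  {0,2,5}:3  {1,3,4}:1  {2,3,4}:3  {2,4,5}:6  {3,4,5}:3
  |U|=4: {0,2,3,4}:6  {0,2,4,5}:12  {1,2,3,4}:4  {1,3,4,5}:4  {2,3,4,5}:12
  start at 0(r): 20
  start at 1(u): 30
  start at 5(q): 10
sum over floor = 60

60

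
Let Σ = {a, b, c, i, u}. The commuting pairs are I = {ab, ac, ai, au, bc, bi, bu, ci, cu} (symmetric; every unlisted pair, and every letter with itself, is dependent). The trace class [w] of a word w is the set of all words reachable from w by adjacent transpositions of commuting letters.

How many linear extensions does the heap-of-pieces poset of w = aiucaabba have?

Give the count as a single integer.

3780

piece 0:a — minimal
piece 1:i — minimal
piece 2:u rests on {1:i}
piece 3:c — minimal
piece 4:a rests on {0:a}
piece 5:a rests on {4:a}
piece 6:b — minimal
piece 7:b rests on {6:b}
piece 8:a rests on {5:a}
minimal pieces: {0:a, 1:i, 3:c, 6:b}
ways to finish when only these pieces remain (= sum over removing one remaining piece with nothing left below it):
  1 left: {2}→1  {3}→1  {7}→1  {8}→1
  2 left: {1,2}→1  {2,3}→2  {2,7}→2  {2,8}→2  {3,7}→2  {3,8}→2  {5,8}→1  {6,7}→1  {7,8}→2
  3 left: {1,2,3}→3  {1,2,7}→3  {1,2,8}→3  {2,3,7}→6  {2,3,8}→6  {2,5,8}→3  {2,6,7}→3  {2,7,8}→6  {3,5,8}→3  {3,6,7}→3  {3,7,8}→6  {4,5,8}→1  {5,7,8}→3  {6,7,8}→3
  4 left: {0,4,5,8}→1  {1,2,3,7}→12  {1,2,3,8}→12  {1,2,5,8}→6  {1,2,6,7}→6  {1,2,7,8}→12  {2,3,5,8}→12  {2,3,6,7}→12  {2,3,7,8}→24  {2,4,5,8}→4  {2,5,7,8}→12  {2,6,7,8}→12  {3,4,5,8}→4  {3,5,7,8}→12  {3,6,7,8}→12  {4,5,7,8}→4  {5,6,7,8}→6
  5 left: {0,2,4,5,8}→5  {0,3,4,5,8}→5  {0,4,5,7,8}→5  {1,2,3,5,8}→30  {1,2,3,6,7}→30  {1,2,3,7,8}→60  {1,2,4,5,8}→10  {1,2,5,7,8}→30  {1,2,6,7,8}→30  {2,3,4,5,8}→20  {2,3,5,7,8}→60  {2,3,6,7,8}→60  {2,4,5,7,8}→20  {2,5,6,7,8}→30  {3,4,5,7,8}→20  {3,5,6,7,8}→30  {4,5,6,7,8}→10
  6 left: {0,1,2,4,5,8}→15  {0,2,3,4,5,8}→30  {0,2,4,5,7,8}→30  {0,3,4,5,7,8}→30  {0,4,5,6,7,8}→15  {1,2,3,4,5,8}→60  {1,2,3,5,7,8}→180  {1,2,3,6,7,8}→180  {1,2,4,5,7,8}→60  {1,2,5,6,7,8}→90  {2,3,4,5,7,8}→120  {2,3,5,6,7,8}→180  {2,4,5,6,7,8}→60  {3,4,5,6,7,8}→60
  7 left: {0,1,2,3,4,5,8}→105  {0,1,2,4,5,7,8}→105  {0,2,3,4,5,7,8}→210  {0,2,4,5,6,7,8}→105  {0,3,4,5,6,7,8}→105  {1,2,3,4,5,7,8}→420  {1,2,3,5,6,7,8}→630  {1,2,4,5,6,7,8}→210  {2,3,4,5,6,7,8}→420
  placing 0:a first → 1680 extensions
  placing 1:i first → 840 extensions
  placing 3:c first → 420 extensions
  placing 6:b first → 840 extensions
total linear extensions = 3780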